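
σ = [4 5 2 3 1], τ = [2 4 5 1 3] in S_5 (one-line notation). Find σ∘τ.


σ∘τ: apply τ first, then σ
1 →τ 2 →σ 5
2 →τ 4 →σ 3
3 →τ 5 →σ 1
4 →τ 1 →σ 4
5 →τ 3 →σ 2

σ∘τ = [5 3 1 4 2]


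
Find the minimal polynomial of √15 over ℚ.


√15 satisfies x² - 15 = 0, irreducible over ℚ since 15 is squarefree

Minimal polynomial: x² - 15


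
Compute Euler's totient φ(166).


Factor n: 166 = 2 × 83
φ(n) = n · ∏(1 - 1/p) over distinct primes p | n
φ(166) = 166 · (1 - 1/2) · (1 - 1/83) = 82

φ(166) = 82


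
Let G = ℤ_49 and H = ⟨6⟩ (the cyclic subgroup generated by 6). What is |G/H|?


|⟨6⟩| = n / gcd(6, 49) = 49 / 1 = 49
H is normal (ℤ_49 is abelian).
|G/H| = |G| / |H| = 49 / 49 = 1

|G/H| = 1


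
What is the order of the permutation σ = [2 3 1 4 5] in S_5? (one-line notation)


Cycle decomposition: (1 2 3)
Cycle lengths: 3
Order = lcm(3) = 3

ord(σ) = 3


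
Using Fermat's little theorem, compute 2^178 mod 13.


Fermat's little theorem: if p is prime and gcd(a,p)=1, then a^(p-1) ≡ 1 (mod p)
p = 13 is prime, gcd(2,13) = 1
Reduce exponent: 178 mod 12 = 10
So 2^178 ≡ 2^10 (mod 13)
2^10 mod 13 = 10

2^178 ≡ 10 (mod 13)


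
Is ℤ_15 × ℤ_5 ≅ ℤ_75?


Comparing ℤ_15 × ℤ_5 and ℤ_75:
gcd(15,5) = 5 ≠ 1. Max element order in ℤ_15×ℤ_5 is lcm(15,5) = 15 < 75, so it has no element of order 75

No, ℤ_15 × ℤ_5 ≇ ℤ_75


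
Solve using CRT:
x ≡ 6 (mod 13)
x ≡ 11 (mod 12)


m₁ = 13, m₂ = 12, gcd = 1, so CRT applies. M = m₁·m₂ = 156
Let M₁ = M/m₁ = 12, M₂ = M/m₂ = 13
Find y₁ ≡ M₁⁻¹ (mod m₁): 12⁻¹ ≡ 12 (mod 13)
Find y₂ ≡ M₂⁻¹ (mod m₂): 13⁻¹ ≡ 1 (mod 12)
x = a₁·M₁·y₁ + a₂·M₂·y₂ = 6·12·12 + 11·13·1 = 1007
Reduce mod 156: x ≡ 71
Check: 71 mod 13 = 6 ✓, 71 mod 12 = 11 ✓

x ≡ 71 (mod 156)


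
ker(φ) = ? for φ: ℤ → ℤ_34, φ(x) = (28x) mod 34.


Kernel = preimage of identity
ker(φ) = {x ∈ ℤ : 28x ≡ 0 (mod 34)}. gcd(28,34) = 2, so 28x ≡ 0 (mod 34) ⟺ x ≡ 0 (mod 34/2 = 17). Hence ker(φ) = 17ℤ

ker(φ) = 17ℤ


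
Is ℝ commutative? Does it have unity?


ℝ is a field: commutative, has unity, every nonzero element is a unit (hence an integral domain)
Commutative: Yes
Integral domain: Yes
Has unity: Yes

ℝ: Commutative=Yes, Unity=Yes


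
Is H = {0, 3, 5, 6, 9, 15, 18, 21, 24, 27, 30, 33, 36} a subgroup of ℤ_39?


Subgroup test for H = {0, 3, 5, 6, 9, 15, 18, 21, 24, 27, 30, 33, 36} in (ℤ_39, +):
(1) 0 ∈ H? Yes
(2) Closure: for all a,b ∈ H, (a+b) mod 39 ∈ H? No  [counterexample: 3 + 5 = 8 ∉ H]
(3) Inverses: for all a ∈ H, -a mod 39 ∈ H? No

No, H is not a subgroup of ℤ_39


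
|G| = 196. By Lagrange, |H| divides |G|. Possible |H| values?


Lagrange's theorem: |H| divides |G|
|G| = 196
Divisors of 196: 1, 2, 4, 7, 14, 28, 49, 98, 196

Possible subgroup orders: {1, 2, 4, 7, 14, 28, 49, 98, 196}


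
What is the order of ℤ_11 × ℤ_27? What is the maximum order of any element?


|ℤ_11 × ℤ_27| = 11 × 27 = 297
Max element order = lcm(11,27) = 297
Cyclic? Yes (gcd=1)

|ℤ_11×ℤ_27| = 297, max element order = 297


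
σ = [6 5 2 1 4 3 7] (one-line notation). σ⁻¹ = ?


To find σ⁻¹, swap domain and range:
σ(1) = 6 → σ⁻¹(6) = 1
σ(2) = 5 → σ⁻¹(5) = 2
σ(3) = 2 → σ⁻¹(2) = 3
σ(4) = 1 → σ⁻¹(1) = 4
σ(5) = 4 → σ⁻¹(4) = 5
σ(6) = 3 → σ⁻¹(3) = 6
σ(7) = 7 → σ⁻¹(7) = 7

σ⁻¹ = [4 3 6 5 2 1 7]


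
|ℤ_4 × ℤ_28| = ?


|A × B| = |A| · |B|
|ℤ_4 × ℤ_28| = 4 × 28 = 112

|ℤ_4 × ℤ_28| = 112


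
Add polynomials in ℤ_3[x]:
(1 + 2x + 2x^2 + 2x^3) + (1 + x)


Add coefficients mod 3:
x^0: 1 + 1 = 2 (mod 3)
x^1: 2 + 1 = 0 (mod 3)
x^2: 2 + 0 = 2 (mod 3)
x^3: 2 + 0 = 2 (mod 3)
Result: 2 + 2x^2 + 2x^3

f + g = 2 + 2x^2 + 2x^3


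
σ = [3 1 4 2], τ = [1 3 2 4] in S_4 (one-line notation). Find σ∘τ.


σ∘τ: apply τ first, then σ
1 →τ 1 →σ 3
2 →τ 3 →σ 4
3 →τ 2 →σ 1
4 →τ 4 →σ 2

σ∘τ = [3 4 1 2]


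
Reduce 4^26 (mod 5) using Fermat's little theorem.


Fermat's little theorem: if p is prime and gcd(a,p)=1, then a^(p-1) ≡ 1 (mod p)
p = 5 is prime, gcd(4,5) = 1
Reduce exponent: 26 mod 4 = 2
So 4^26 ≡ 4^2 (mod 5)
4^2 mod 5 = 1

4^26 ≡ 1 (mod 5)


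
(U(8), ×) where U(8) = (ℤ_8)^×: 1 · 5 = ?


Operation: multiplication mod 8
1 · 5 = (a × b) mod 8 with a = 1, b = 5

1 · 5 = 5


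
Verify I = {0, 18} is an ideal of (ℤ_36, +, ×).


Check ideal conditions for I = {0, 18} in ℤ_36:
(1) I is an additive subgroup? Yes
(2) For r ∈ ℤ_36 and a ∈ I: r·a ∈ I? Yes

Yes, I is an ideal of ℤ_36


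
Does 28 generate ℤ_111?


g generates ℤ_n iff gcd(g, n) = 1
gcd(28, 111) = 1
Since gcd = 1, 28 is a generator.

Yes, 28 generates ℤ_111


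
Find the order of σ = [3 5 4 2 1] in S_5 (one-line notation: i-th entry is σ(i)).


Cycle decomposition: (1 3 4 2 5)
Cycle lengths: 5
Order = lcm(5) = 5

ord(σ) = 5


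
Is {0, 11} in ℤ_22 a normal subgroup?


H = {0, 11} in ℤ_22
ℤ_22 is abelian; every subgroup of an abelian group is normal

Yes, normal subgroup


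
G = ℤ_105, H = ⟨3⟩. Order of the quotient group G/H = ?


|⟨3⟩| = n / gcd(3, 105) = 105 / 3 = 35
H is normal (ℤ_105 is abelian).
|G/H| = |G| / |H| = 105 / 35 = 3

|G/H| = 3


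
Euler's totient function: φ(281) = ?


Factor n: 281 = 281
φ(n) = n · ∏(1 - 1/p) over distinct primes p | n
φ(281) = 281 · (1 - 1/281) = 280

φ(281) = 280


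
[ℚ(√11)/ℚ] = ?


√11 has minimal polynomial x² - 11 (irreducible over ℚ since 11 is squarefree)

[ℚ(√11)/ℚ] = 2


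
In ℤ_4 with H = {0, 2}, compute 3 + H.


3 + H = {3 + h (mod 4) : h ∈ H}
3+0=3, 3+2=1
3 + H = {1, 3} = 1 + H

3 + H = {1, 3}


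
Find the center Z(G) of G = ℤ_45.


Z(G) = {g ∈ G | gx = xg for all x ∈ G}
ℤ_45 is abelian, so Z(G) = G

Z(ℤ_45) = ℤ_45


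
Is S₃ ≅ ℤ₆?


Comparing S₃ and ℤ₆:
S₃ is non-abelian, ℤ₆ is abelian

No, S₃ ≇ ℤ₆


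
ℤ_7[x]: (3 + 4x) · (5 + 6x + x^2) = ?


Expand and collect like terms; reduce coefficients mod 7:
x^0: 3·5 = 15 ≡ 1 (mod 7)
x^1: 3·6 + 4·5 = 38 ≡ 3 (mod 7)
x^2: 3·1 + 4·6 = 27 ≡ 6 (mod 7)
x^3: 4·1 = 4 ≡ 4 (mod 7)
Result: 1 + 3x + 6x^2 + 4x^3

f · g = 1 + 3x + 6x^2 + 4x^3


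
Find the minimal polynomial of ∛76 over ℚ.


∛76 satisfies x³ - 76 = 0, irreducible over ℚ (no rational root; 76 is not a perfect cube)

Minimal polynomial: x³ - 76


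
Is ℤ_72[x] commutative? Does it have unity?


ℤ_72 has zero divisors (2·36 ≡ 0), and these lift to constant zero divisors in ℤ_72[x]; so not an integral domain
Commutative: Yes
Integral domain: No
Has unity: Yes

ℤ_72[x]: Commutative=Yes, Unity=Yes


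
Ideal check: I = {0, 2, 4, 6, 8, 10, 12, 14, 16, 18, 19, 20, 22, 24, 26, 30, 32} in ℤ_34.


Check ideal conditions for I = {0, 2, 4, 6, 8, 10, 12, 14, 16, 18, 19, 20, 22, 24, 26, 30, 32} in ℤ_34:
(1) I is an additive subgroup? No
(2) For r ∈ ℤ_34 and a ∈ I: r·a ∈ I? No  [counterexample: r=2, a=14, r·a mod 34 = 28 ∉ I]

No, I is not an ideal of ℤ_34


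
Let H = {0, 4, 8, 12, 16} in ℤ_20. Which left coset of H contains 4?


4 + H = {4 + h (mod 20) : h ∈ H}
4+0=4, 4+4=8, 4+8=12, 4+12=16, 4+16=0
4 + H = {0, 4, 8, 12, 16} = 0 + H

4 + H = {0, 4, 8, 12, 16}


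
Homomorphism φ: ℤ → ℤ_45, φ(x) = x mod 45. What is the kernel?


Kernel = preimage of identity
ker(φ) = {x ∈ ℤ : x ≡ 0 (mod 45)} = 45ℤ = {0, ±45, ±90, ...}

ker(φ) = 45ℤ


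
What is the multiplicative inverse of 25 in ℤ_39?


Use the extended Euclidean algorithm to write 1 = 25·s + 39·t; then s mod 39 is the inverse.
Euclidean algorithm:
  25 = 0·39 + 25
  39 = 1·25 + 14
  25 = 1·14 + 11
  14 = 1·11 + 3
  11 = 3·3 + 2
  3 = 1·2 + 1
  2 = 2·1 + 0
gcd(25,39) = 1
Back-substitution gives: 25·(-14) + 39·(9) = 1
So 25⁻¹ ≡ -14 ≡ 25 (mod 39)
Check: 25 × 25 = 625 ≡ 1 (mod 39) ✓

25⁻¹ ≡ 25 (mod 39)


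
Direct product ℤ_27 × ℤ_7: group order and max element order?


|ℤ_27 × ℤ_7| = 27 × 7 = 189
Max element order = lcm(27,7) = 189
Cyclic? Yes (gcd=1)

|ℤ_27×ℤ_7| = 189, max element order = 189


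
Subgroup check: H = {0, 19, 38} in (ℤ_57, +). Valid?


Subgroup test for H = {0, 19, 38} in (ℤ_57, +):
(1) 0 ∈ H? Yes
(2) Closure: for all a,b ∈ H, (a+b) mod 57 ∈ H? Yes
(3) Inverses: for all a ∈ H, -a mod 57 ∈ H? Yes

Yes, H is a subgroup of ℤ_57


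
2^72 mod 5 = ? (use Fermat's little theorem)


Fermat's little theorem: if p is prime and gcd(a,p)=1, then a^(p-1) ≡ 1 (mod p)
p = 5 is prime, gcd(2,5) = 1
Reduce exponent: 72 mod 4 = 0
So 2^72 ≡ 2^0 (mod 5)
2^0 = 1

2^72 ≡ 1 (mod 5)


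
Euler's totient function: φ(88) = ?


Factor n: 88 = 2^3 × 11
φ(n) = n · ∏(1 - 1/p) over distinct primes p | n
φ(88) = 88 · (1 - 1/2) · (1 - 1/11) = 40

φ(88) = 40


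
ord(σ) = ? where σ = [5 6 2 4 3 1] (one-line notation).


Cycle decomposition: (1 5 3 2 6)
Cycle lengths: 5
Order = lcm(5) = 5

ord(σ) = 5


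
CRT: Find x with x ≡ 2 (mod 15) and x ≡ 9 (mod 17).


m₁ = 15, m₂ = 17, gcd = 1, so CRT applies. M = m₁·m₂ = 255
Let M₁ = M/m₁ = 17, M₂ = M/m₂ = 15
Find y₁ ≡ M₁⁻¹ (mod m₁): 17⁻¹ ≡ 8 (mod 15)
Find y₂ ≡ M₂⁻¹ (mod m₂): 15⁻¹ ≡ 8 (mod 17)
x = a₁·M₁·y₁ + a₂·M₂·y₂ = 2·17·8 + 9·15·8 = 1352
Reduce mod 255: x ≡ 77
Check: 77 mod 15 = 2 ✓, 77 mod 17 = 9 ✓

x ≡ 77 (mod 255)


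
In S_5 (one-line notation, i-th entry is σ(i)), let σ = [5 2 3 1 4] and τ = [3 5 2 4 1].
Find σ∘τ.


σ∘τ: apply τ first, then σ
1 →τ 3 →σ 3
2 →τ 5 →σ 4
3 →τ 2 →σ 2
4 →τ 4 →σ 1
5 →τ 1 →σ 5

σ∘τ = [3 4 2 1 5]


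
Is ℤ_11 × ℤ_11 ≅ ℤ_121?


Comparing ℤ_11 × ℤ_11 and ℤ_121:
gcd(11,11) = 11 ≠ 1. Max element order in ℤ_11×ℤ_11 is lcm(11,11) = 11 < 121, so it has no element of order 121

No, ℤ_11 × ℤ_11 ≇ ℤ_121


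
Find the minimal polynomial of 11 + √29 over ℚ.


Let α = 11 + √29. Then α - 11 = √29, so (α - 11)² = 29, giving α² - 22α + 92 = 0. Degree 2 and α ∉ ℚ, so this is the minimal polynomial.

Minimal polynomial: x² - 22x + 92


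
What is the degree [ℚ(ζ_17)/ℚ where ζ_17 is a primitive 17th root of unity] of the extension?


[ℚ(ζ_n):ℚ] = deg Φ_n(x) = φ(n). Here φ(17) = 16

[ℚ(ζ_17)/ℚ where ζ_17 is a primitive 17th root of unity] = 16


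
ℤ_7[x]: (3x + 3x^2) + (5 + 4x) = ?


Add coefficients mod 7:
x^0: 0 + 5 = 5 (mod 7)
x^1: 3 + 4 = 0 (mod 7)
x^2: 3 + 0 = 3 (mod 7)
Result: 5 + 3x^2

f + g = 5 + 3x^2


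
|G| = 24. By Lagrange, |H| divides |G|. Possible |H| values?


Lagrange's theorem: |H| divides |G|
|G| = 24
Divisors of 24: 1, 2, 3, 4, 6, 8, 12, 24

Possible subgroup orders: {1, 2, 3, 4, 6, 8, 12, 24}


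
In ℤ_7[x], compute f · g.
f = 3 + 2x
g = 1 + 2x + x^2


Expand and collect like terms; reduce coefficients mod 7:
x^0: 3·1 = 3 ≡ 3 (mod 7)
x^1: 3·2 + 2·1 = 8 ≡ 1 (mod 7)
x^2: 3·1 + 2·2 = 7 ≡ 0 (mod 7)
x^3: 2·1 = 2 ≡ 2 (mod 7)
Result: 3 + x + 2x^3

f · g = 3 + x + 2x^3


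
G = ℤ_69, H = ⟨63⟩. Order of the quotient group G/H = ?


|⟨63⟩| = n / gcd(63, 69) = 69 / 3 = 23
H is normal (ℤ_69 is abelian).
|G/H| = |G| / |H| = 69 / 23 = 3

|G/H| = 3


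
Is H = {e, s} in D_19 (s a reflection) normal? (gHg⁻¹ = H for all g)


H = {e, s} in D_19 (s a reflection)
r·s·r⁻¹ = sr⁻² ≠ s for n ≥ 3, so {e, s} is not closed under conjugation

No, not a normal subgroup


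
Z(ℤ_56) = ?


Z(G) = {g ∈ G | gx = xg for all x ∈ G}
ℤ_56 is abelian, so Z(G) = G

Z(ℤ_56) = ℤ_56


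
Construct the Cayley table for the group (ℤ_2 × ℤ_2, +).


Elements: {(0,0), (0,1), (1,0), (1,1)}
Operation: componentwise addition mod (2, 2)
Entry (a, b) = ((a₁+b₁) mod 2, (a₂+b₂) mod 2)

Cayley table:
      | (0,0) | (0,1) | (1,0) | (1,1)
(0,0) | (0,0) | (0,1) | (1,0) | (1,1)
(0,1) | (0,1) | (0,0) | (1,1) | (1,0)
(1,0) | (1,0) | (1,1) | (0,0) | (0,1)
(1,1) | (1,1) | (1,0) | (0,1) | (0,0)


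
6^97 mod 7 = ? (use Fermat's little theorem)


Fermat's little theorem: if p is prime and gcd(a,p)=1, then a^(p-1) ≡ 1 (mod p)
p = 7 is prime, gcd(6,7) = 1
Reduce exponent: 97 mod 6 = 1
So 6^97 ≡ 6^1 (mod 7)
6^1 mod 7 = 6

6^97 ≡ 6 (mod 7)


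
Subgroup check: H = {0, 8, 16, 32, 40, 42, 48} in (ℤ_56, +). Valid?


Subgroup test for H = {0, 8, 16, 32, 40, 42, 48} in (ℤ_56, +):
(1) 0 ∈ H? Yes
(2) Closure: for all a,b ∈ H, (a+b) mod 56 ∈ H? No  [counterexample: 8 + 16 = 24 ∉ H]
(3) Inverses: for all a ∈ H, -a mod 56 ∈ H? No

No, H is not a subgroup of ℤ_56


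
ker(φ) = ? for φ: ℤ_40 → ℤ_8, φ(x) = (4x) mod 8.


Kernel = preimage of identity
ker(φ) = {x ∈ ℤ_40 : 4x ≡ 0 (mod 8)}. Since 8 | 40, φ is well-defined. The kernel is the cyclic subgroup ⟨2⟩ of ℤ_40 (order 20), i.e. {0, 2, 4, 6, 8, 10, 12, 14, 16, 18, 20, 22, 24, 26, 28, 30, 32, 34, 36, 38}

ker(φ) = {0, 2, 4, 6, 8, 10, 12, 14, 16, 18, 20, 22, 24, 26, 28, 30, 32, 34, 36, 38}


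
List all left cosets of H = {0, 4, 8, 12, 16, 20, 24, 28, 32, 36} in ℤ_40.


H = {0, 4, 8, 12, 16, 20, 24, 28, 32, 36}, |H| = 10
Number of cosets = |G|/|H| = 40/10 = 4
0 + H = {0, 4, 8, 12, 16, 20, 24, 28, 32, 36}
1 + H = {1, 5, 9, 13, 17, 21, 25, 29, 33, 37}
2 + H = {2, 6, 10, 14, 18, 22, 26, 30, 34, 38}
3 + H = {3, 7, 11, 15, 19, 23, 27, 31, 35, 39}

Cosets: 0+H={0,4,8,12,16,20,24,28,32,36}; 1+H={1,5,9,13,17,21,25,29,33,37}; 2+H={2,6,10,14,18,22,26,30,34,38}; 3+H={3,7,11,15,19,23,27,31,35,39}


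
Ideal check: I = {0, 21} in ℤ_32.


Check ideal conditions for I = {0, 21} in ℤ_32:
(1) I is an additive subgroup? No
(2) For r ∈ ℤ_32 and a ∈ I: r·a ∈ I? No  [counterexample: r=2, a=21, r·a mod 32 = 10 ∉ I]

No, I is not an ideal of ℤ_32


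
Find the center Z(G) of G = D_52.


Z(G) = {g ∈ G | gx = xg for all x ∈ G}
For even n, Z(D_n) = {e, r^(n/2)}: the 180° rotation r^26 commutes with every reflection and rotation

Z(D_52) = {e, r^26}


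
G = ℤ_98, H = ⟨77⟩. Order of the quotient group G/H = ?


|⟨77⟩| = n / gcd(77, 98) = 98 / 7 = 14
H is normal (ℤ_98 is abelian).
|G/H| = |G| / |H| = 98 / 14 = 7

|G/H| = 7


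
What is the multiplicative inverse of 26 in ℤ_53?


Use the extended Euclidean algorithm to write 1 = 26·s + 53·t; then s mod 53 is the inverse.
Euclidean algorithm:
  26 = 0·53 + 26
  53 = 2·26 + 1
  26 = 26·1 + 0
gcd(26,53) = 1
Back-substitution gives: 26·(-2) + 53·(1) = 1
So 26⁻¹ ≡ -2 ≡ 51 (mod 53)
Check: 26 × 51 = 1326 ≡ 1 (mod 53) ✓

26⁻¹ ≡ 51 (mod 53)


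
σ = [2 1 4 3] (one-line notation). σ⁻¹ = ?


To find σ⁻¹, swap domain and range:
σ(1) = 2 → σ⁻¹(2) = 1
σ(2) = 1 → σ⁻¹(1) = 2
σ(3) = 4 → σ⁻¹(4) = 3
σ(4) = 3 → σ⁻¹(3) = 4

σ⁻¹ = [2 1 4 3]


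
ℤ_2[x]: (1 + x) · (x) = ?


Expand and collect like terms; reduce coefficients mod 2:
x^0: 1·0 = 0 ≡ 0 (mod 2)
x^1: 1·1 + 1·0 = 1 ≡ 1 (mod 2)
x^2: 1·1 = 1 ≡ 1 (mod 2)
Result: x + x^2

f · g = x + x^2


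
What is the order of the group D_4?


|D_n| = 2n (n rotations and n reflections)
|D_4| = 2×4 = 8

|D_4| = 8


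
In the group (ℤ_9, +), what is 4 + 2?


Operation: addition mod 9
4 + 2 = (a + b) mod 9 with a = 4, b = 2

4 + 2 = 6


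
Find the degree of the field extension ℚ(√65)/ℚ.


√65 has minimal polynomial x² - 65 (irreducible over ℚ since 65 is squarefree)

[ℚ(√65)/ℚ] = 2


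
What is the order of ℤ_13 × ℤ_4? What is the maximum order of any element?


|ℤ_13 × ℤ_4| = 13 × 4 = 52
Max element order = lcm(13,4) = 52
Cyclic? Yes (gcd=1)

|ℤ_13×ℤ_4| = 52, max element order = 52


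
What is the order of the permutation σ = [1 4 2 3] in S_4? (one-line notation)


Cycle decomposition: (2 4 3)
Cycle lengths: 3
Order = lcm(3) = 3

ord(σ) = 3


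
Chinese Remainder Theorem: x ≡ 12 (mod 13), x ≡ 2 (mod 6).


m₁ = 13, m₂ = 6, gcd = 1, so CRT applies. M = m₁·m₂ = 78
Let M₁ = M/m₁ = 6, M₂ = M/m₂ = 13
Find y₁ ≡ M₁⁻¹ (mod m₁): 6⁻¹ ≡ 11 (mod 13)
Find y₂ ≡ M₂⁻¹ (mod m₂): 13⁻¹ ≡ 1 (mod 6)
x = a₁·M₁·y₁ + a₂·M₂·y₂ = 12·6·11 + 2·13·1 = 818
Reduce mod 78: x ≡ 38
Check: 38 mod 13 = 12 ✓, 38 mod 6 = 2 ✓

x ≡ 38 (mod 78)


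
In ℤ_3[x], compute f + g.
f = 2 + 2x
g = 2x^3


Add coefficients mod 3:
x^0: 2 + 0 = 2 (mod 3)
x^1: 2 + 0 = 2 (mod 3)
x^2: 0 + 0 = 0 (mod 3)
x^3: 0 + 2 = 2 (mod 3)
Result: 2 + 2x + 2x^3

f + g = 2 + 2x + 2x^3


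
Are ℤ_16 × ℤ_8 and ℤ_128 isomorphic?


Comparing ℤ_16 × ℤ_8 and ℤ_128:
gcd(16,8) = 8 ≠ 1. Max element order in ℤ_16×ℤ_8 is lcm(16,8) = 16 < 128, so it has no element of order 128

No, ℤ_16 × ℤ_8 ≇ ℤ_128


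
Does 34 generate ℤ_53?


g generates ℤ_n iff gcd(g, n) = 1
gcd(34, 53) = 1
Since gcd = 1, 34 is a generator.

Yes, 34 generates ℤ_53


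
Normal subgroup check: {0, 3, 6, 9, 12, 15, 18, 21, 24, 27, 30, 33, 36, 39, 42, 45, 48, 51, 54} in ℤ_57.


H = {0, 3, 6, 9, 12, 15, 18, 21, 24, 27, 30, 33, 36, 39, 42, 45, 48, 51, 54} in ℤ_57
ℤ_57 is abelian; every subgroup of an abelian group is normal

Yes, normal subgroup


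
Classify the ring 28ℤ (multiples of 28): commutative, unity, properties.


28ℤ is a commutative ring under +,× but has no multiplicative identity (1 ∉ 28ℤ); it has no zero divisors, but without unity it is not an integral domain
Commutative: Yes
Integral domain: No
Has unity: No

28ℤ (multiples of 28): Commutative=Yes, Unity=No


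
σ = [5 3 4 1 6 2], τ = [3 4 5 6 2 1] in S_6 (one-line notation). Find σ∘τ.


σ∘τ: apply τ first, then σ
1 →τ 3 →σ 4
2 →τ 4 →σ 1
3 →τ 5 →σ 6
4 →τ 6 →σ 2
5 →τ 2 →σ 3
6 →τ 1 →σ 5

σ∘τ = [4 1 6 2 3 5]


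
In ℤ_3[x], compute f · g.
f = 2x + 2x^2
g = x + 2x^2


Expand and collect like terms; reduce coefficients mod 3:
x^0: 0·0 = 0 ≡ 0 (mod 3)
x^1: 0·1 + 2·0 = 0 ≡ 0 (mod 3)
x^2: 0·2 + 2·1 + 2·0 = 2 ≡ 2 (mod 3)
x^3: 2·2 + 2·1 = 6 ≡ 0 (mod 3)
x^4: 2·2 = 4 ≡ 1 (mod 3)
Result: 2x^2 + x^4

f · g = 2x^2 + x^4


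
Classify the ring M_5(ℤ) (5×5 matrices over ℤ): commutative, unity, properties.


Matrix multiplication is non-commutative for n ≥ 2; the identity matrix I is the unity; singular matrices give zero divisors, so not an integral domain
Commutative: No
Integral domain: No
Has unity: Yes

M_5(ℤ) (5×5 matrices over ℤ): Commutative=No, Unity=Yes


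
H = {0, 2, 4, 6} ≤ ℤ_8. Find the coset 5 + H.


5 + H = {5 + h (mod 8) : h ∈ H}
5+0=5, 5+2=7, 5+4=1, 5+6=3
5 + H = {1, 3, 5, 7} = 1 + H

5 + H = {1, 3, 5, 7}


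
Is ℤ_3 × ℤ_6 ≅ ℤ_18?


Comparing ℤ_3 × ℤ_6 and ℤ_18:
gcd(3,6) = 3 ≠ 1. Max element order in ℤ_3×ℤ_6 is lcm(3,6) = 6 < 18, so it has no element of order 18

No, ℤ_3 × ℤ_6 ≇ ℤ_18


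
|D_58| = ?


|D_n| = 2n (n rotations and n reflections)
|D_58| = 2×58 = 116

|D_58| = 116


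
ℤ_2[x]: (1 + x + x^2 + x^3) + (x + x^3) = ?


Add coefficients mod 2:
x^0: 1 + 0 = 1 (mod 2)
x^1: 1 + 1 = 0 (mod 2)
x^2: 1 + 0 = 1 (mod 2)
x^3: 1 + 1 = 0 (mod 2)
Result: 1 + x^2

f + g = 1 + x^2


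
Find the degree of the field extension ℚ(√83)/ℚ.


√83 has minimal polynomial x² - 83 (irreducible over ℚ since 83 is squarefree)

[ℚ(√83)/ℚ] = 2


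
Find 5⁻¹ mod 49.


Use the extended Euclidean algorithm to write 1 = 5·s + 49·t; then s mod 49 is the inverse.
Euclidean algorithm:
  5 = 0·49 + 5
  49 = 9·5 + 4
  5 = 1·4 + 1
  4 = 4·1 + 0
gcd(5,49) = 1
Back-substitution gives: 5·(10) + 49·(-1) = 1
So 5⁻¹ ≡ 10 ≡ 10 (mod 49)
Check: 5 × 10 = 50 ≡ 1 (mod 49) ✓

5⁻¹ ≡ 10 (mod 49)


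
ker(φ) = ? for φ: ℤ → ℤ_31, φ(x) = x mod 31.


Kernel = preimage of identity
ker(φ) = {x ∈ ℤ : x ≡ 0 (mod 31)} = 31ℤ = {0, ±31, ±62, ...}

ker(φ) = 31ℤ


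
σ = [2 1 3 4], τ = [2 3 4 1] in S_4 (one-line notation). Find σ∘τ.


σ∘τ: apply τ first, then σ
1 →τ 2 →σ 1
2 →τ 3 →σ 3
3 →τ 4 →σ 4
4 →τ 1 →σ 2

σ∘τ = [1 3 4 2]


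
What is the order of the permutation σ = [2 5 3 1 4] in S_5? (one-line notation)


Cycle decomposition: (1 2 5 4)
Cycle lengths: 4
Order = lcm(4) = 4

ord(σ) = 4


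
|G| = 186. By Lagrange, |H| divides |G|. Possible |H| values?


Lagrange's theorem: |H| divides |G|
|G| = 186
Divisors of 186: 1, 2, 3, 6, 31, 62, 93, 186

Possible subgroup orders: {1, 2, 3, 6, 31, 62, 93, 186}


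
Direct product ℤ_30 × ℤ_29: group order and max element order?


|ℤ_30 × ℤ_29| = 30 × 29 = 870
Max element order = lcm(30,29) = 870
Cyclic? Yes (gcd=1)

|ℤ_30×ℤ_29| = 870, max element order = 870


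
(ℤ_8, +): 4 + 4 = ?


Operation: addition mod 8
4 + 4 = (a + b) mod 8 with a = 4, b = 4

4 + 4 = 0


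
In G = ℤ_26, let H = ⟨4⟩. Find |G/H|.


|⟨4⟩| = n / gcd(4, 26) = 26 / 2 = 13
H is normal (ℤ_26 is abelian).
|G/H| = |G| / |H| = 26 / 13 = 2

|G/H| = 2


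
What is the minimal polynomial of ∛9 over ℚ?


∛9 satisfies x³ - 9 = 0, irreducible over ℚ (no rational root; 9 is not a perfect cube)

Minimal polynomial: x³ - 9


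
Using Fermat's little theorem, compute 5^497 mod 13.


Fermat's little theorem: if p is prime and gcd(a,p)=1, then a^(p-1) ≡ 1 (mod p)
p = 13 is prime, gcd(5,13) = 1
Reduce exponent: 497 mod 12 = 5
So 5^497 ≡ 5^5 (mod 13)
5^5 mod 13 = 5

5^497 ≡ 5 (mod 13)


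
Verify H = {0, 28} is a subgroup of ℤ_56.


Subgroup test for H = {0, 28} in (ℤ_56, +):
(1) 0 ∈ H? Yes
(2) Closure: for all a,b ∈ H, (a+b) mod 56 ∈ H? Yes
(3) Inverses: for all a ∈ H, -a mod 56 ∈ H? Yes

Yes, H is a subgroup of ℤ_56


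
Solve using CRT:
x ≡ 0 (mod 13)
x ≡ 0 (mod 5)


m₁ = 13, m₂ = 5, gcd = 1, so CRT applies. M = m₁·m₂ = 65
Let M₁ = M/m₁ = 5, M₂ = M/m₂ = 13
Find y₁ ≡ M₁⁻¹ (mod m₁): 5⁻¹ ≡ 8 (mod 13)
Find y₂ ≡ M₂⁻¹ (mod m₂): 13⁻¹ ≡ 2 (mod 5)
x = a₁·M₁·y₁ + a₂·M₂·y₂ = 0·5·8 + 0·13·2 = 0
Reduce mod 65: x ≡ 0
Check: 0 mod 13 = 0 ✓, 0 mod 5 = 0 ✓

x ≡ 0 (mod 65)


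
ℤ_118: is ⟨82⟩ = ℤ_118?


g generates ℤ_n iff gcd(g, n) = 1
gcd(82, 118) = 2
Since gcd = 2 ≠ 1, ⟨82⟩ has order 59 < 118, so 82 is not a generator.

No, 82 does not generate ℤ_118


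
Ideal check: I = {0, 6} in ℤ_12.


Check ideal conditions for I = {0, 6} in ℤ_12:
(1) I is an additive subgroup? Yes
(2) For r ∈ ℤ_12 and a ∈ I: r·a ∈ I? Yes

Yes, I is an ideal of ℤ_12


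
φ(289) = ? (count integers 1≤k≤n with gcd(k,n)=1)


Factor n: 289 = 17^2
φ(n) = n · ∏(1 - 1/p) over distinct primes p | n
φ(289) = 289 · (1 - 1/17) = 272

φ(289) = 272


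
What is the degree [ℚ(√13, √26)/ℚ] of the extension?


[ℚ(√13,√26):ℚ] = [ℚ(√13,√26):ℚ(√13)]·[ℚ(√13):ℚ] = 2·2 = 4

[ℚ(√13, √26)/ℚ] = 4


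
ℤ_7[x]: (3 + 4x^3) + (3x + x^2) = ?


Add coefficients mod 7:
x^0: 3 + 0 = 3 (mod 7)
x^1: 0 + 3 = 3 (mod 7)
x^2: 0 + 1 = 1 (mod 7)
x^3: 4 + 0 = 4 (mod 7)
Result: 3 + 3x + x^2 + 4x^3

f + g = 3 + 3x + x^2 + 4x^3


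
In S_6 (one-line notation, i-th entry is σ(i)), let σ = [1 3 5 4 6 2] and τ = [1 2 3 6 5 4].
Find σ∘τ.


σ∘τ: apply τ first, then σ
1 →τ 1 →σ 1
2 →τ 2 →σ 3
3 →τ 3 →σ 5
4 →τ 6 →σ 2
5 →τ 5 →σ 6
6 →τ 4 →σ 4

σ∘τ = [1 3 5 2 6 4]


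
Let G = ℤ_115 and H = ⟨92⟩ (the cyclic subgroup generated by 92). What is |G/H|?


|⟨92⟩| = n / gcd(92, 115) = 115 / 23 = 5
H is normal (ℤ_115 is abelian).
|G/H| = |G| / |H| = 115 / 5 = 23

|G/H| = 23


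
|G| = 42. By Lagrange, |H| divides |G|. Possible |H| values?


Lagrange's theorem: |H| divides |G|
|G| = 42
Divisors of 42: 1, 2, 3, 6, 7, 14, 21, 42

Possible subgroup orders: {1, 2, 3, 6, 7, 14, 21, 42}


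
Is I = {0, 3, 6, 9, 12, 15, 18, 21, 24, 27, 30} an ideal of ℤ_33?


Check ideal conditions for I = {0, 3, 6, 9, 12, 15, 18, 21, 24, 27, 30} in ℤ_33:
(1) I is an additive subgroup? Yes
(2) For r ∈ ℤ_33 and a ∈ I: r·a ∈ I? Yes

Yes, I is an ideal of ℤ_33


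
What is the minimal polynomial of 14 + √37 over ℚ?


Let α = 14 + √37. Then α - 14 = √37, so (α - 14)² = 37, giving α² - 28α + 159 = 0. Degree 2 and α ∉ ℚ, so this is the minimal polynomial.

Minimal polynomial: x² - 28x + 159


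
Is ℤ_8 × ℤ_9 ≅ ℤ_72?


Comparing ℤ_8 × ℤ_9 and ℤ_72:
gcd(8,9) = 1, so ℤ_8 × ℤ_9 ≅ ℤ_72 (CRT)

Yes, ℤ_8 × ℤ_9 ≅ ℤ_72


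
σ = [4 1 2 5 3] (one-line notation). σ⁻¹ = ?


To find σ⁻¹, swap domain and range:
σ(1) = 4 → σ⁻¹(4) = 1
σ(2) = 1 → σ⁻¹(1) = 2
σ(3) = 2 → σ⁻¹(2) = 3
σ(4) = 5 → σ⁻¹(5) = 4
σ(5) = 3 → σ⁻¹(3) = 5

σ⁻¹ = [2 3 5 1 4]


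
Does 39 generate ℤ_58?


g generates ℤ_n iff gcd(g, n) = 1
gcd(39, 58) = 1
Since gcd = 1, 39 is a generator.

Yes, 39 generates ℤ_58


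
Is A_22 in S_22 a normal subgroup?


H = A_22 in S_22
A_22 has index 2 in S_22, and every subgroup of index 2 is normal

Yes, normal subgroup


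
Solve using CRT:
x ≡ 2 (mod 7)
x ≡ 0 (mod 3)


m₁ = 7, m₂ = 3, gcd = 1, so CRT applies. M = m₁·m₂ = 21
Let M₁ = M/m₁ = 3, M₂ = M/m₂ = 7
Find y₁ ≡ M₁⁻¹ (mod m₁): 3⁻¹ ≡ 5 (mod 7)
Find y₂ ≡ M₂⁻¹ (mod m₂): 7⁻¹ ≡ 1 (mod 3)
x = a₁·M₁·y₁ + a₂·M₂·y₂ = 2·3·5 + 0·7·1 = 30
Reduce mod 21: x ≡ 9
Check: 9 mod 7 = 2 ✓, 9 mod 3 = 0 ✓

x ≡ 9 (mod 21)


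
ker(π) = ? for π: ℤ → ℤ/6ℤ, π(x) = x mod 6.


Kernel = preimage of identity
ker(π) = multiples of 6 = 6ℤ

ker(π) = 6ℤ


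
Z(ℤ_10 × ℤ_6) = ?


Z(G) = {g ∈ G | gx = xg for all x ∈ G}
Direct product of abelian groups is abelian, so Z(G) = G

Z(ℤ_10 × ℤ_6) = ℤ_10 × ℤ_6


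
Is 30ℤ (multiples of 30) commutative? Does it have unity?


30ℤ is a commutative ring under +,× but has no multiplicative identity (1 ∉ 30ℤ); it has no zero divisors, but without unity it is not an integral domain
Commutative: Yes
Integral domain: No
Has unity: No

30ℤ (multiples of 30): Commutative=Yes, Unity=No


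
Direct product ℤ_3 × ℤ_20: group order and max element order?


|ℤ_3 × ℤ_20| = 3 × 20 = 60
Max element order = lcm(3,20) = 60
Cyclic? Yes (gcd=1)

|ℤ_3×ℤ_20| = 60, max element order = 60


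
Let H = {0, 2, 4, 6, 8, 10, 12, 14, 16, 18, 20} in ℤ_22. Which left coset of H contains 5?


5 + H = {5 + h (mod 22) : h ∈ H}
5+0=5, 5+2=7, 5+4=9, 5+6=11, 5+8=13, 5+10=15, 5+12=17, 5+14=19, 5+16=21, 5+18=1, 5+20=3
5 + H = {1, 3, 5, 7, 9, 11, 13, 15, 17, 19, 21} = 1 + H

5 + H = {1, 3, 5, 7, 9, 11, 13, 15, 17, 19, 21}


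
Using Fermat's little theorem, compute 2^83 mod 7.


Fermat's little theorem: if p is prime and gcd(a,p)=1, then a^(p-1) ≡ 1 (mod p)
p = 7 is prime, gcd(2,7) = 1
Reduce exponent: 83 mod 6 = 5
So 2^83 ≡ 2^5 (mod 7)
2^5 mod 7 = 4

2^83 ≡ 4 (mod 7)


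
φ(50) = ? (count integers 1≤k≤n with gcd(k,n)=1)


Factor n: 50 = 2 × 5^2
φ(n) = n · ∏(1 - 1/p) over distinct primes p | n
φ(50) = 50 · (1 - 1/2) · (1 - 1/5) = 20

φ(50) = 20


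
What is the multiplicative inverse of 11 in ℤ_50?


Use the extended Euclidean algorithm to write 1 = 11·s + 50·t; then s mod 50 is the inverse.
Euclidean algorithm:
  11 = 0·50 + 11
  50 = 4·11 + 6
  11 = 1·6 + 5
  6 = 1·5 + 1
  5 = 5·1 + 0
gcd(11,50) = 1
Back-substitution gives: 11·(-9) + 50·(2) = 1
So 11⁻¹ ≡ -9 ≡ 41 (mod 50)
Check: 11 × 41 = 451 ≡ 1 (mod 50) ✓

11⁻¹ ≡ 41 (mod 50)


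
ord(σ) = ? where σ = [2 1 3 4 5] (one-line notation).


Cycle decomposition: (1 2)
Cycle lengths: 2
Order = lcm(2) = 2

ord(σ) = 2


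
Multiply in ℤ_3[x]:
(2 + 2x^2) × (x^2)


Expand and collect like terms; reduce coefficients mod 3:
x^0: 2·0 = 0 ≡ 0 (mod 3)
x^1: 2·0 + 0·0 = 0 ≡ 0 (mod 3)
x^2: 2·1 + 0·0 + 2·0 = 2 ≡ 2 (mod 3)
x^3: 0·1 + 2·0 = 0 ≡ 0 (mod 3)
x^4: 2·1 = 2 ≡ 2 (mod 3)
Result: 2x^2 + 2x^4

f · g = 2x^2 + 2x^4


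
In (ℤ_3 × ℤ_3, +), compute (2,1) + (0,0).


Operation: componentwise addition mod (3, 3)
(2,1) + (0,0) = ((a₁+b₁) mod 3, (a₂+b₂) mod 3) with a = (2,1), b = (0,0)

(2,1) + (0,0) = (2,1)


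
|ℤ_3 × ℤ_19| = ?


|A × B| = |A| · |B|
|ℤ_3 × ℤ_19| = 3 × 19 = 57

|ℤ_3 × ℤ_19| = 57


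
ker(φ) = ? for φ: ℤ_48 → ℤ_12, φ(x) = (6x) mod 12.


Kernel = preimage of identity
ker(φ) = {x ∈ ℤ_48 : 6x ≡ 0 (mod 12)}. Since 12 | 48, φ is well-defined. The kernel is the cyclic subgroup ⟨2⟩ of ℤ_48 (order 24), i.e. {0, 2, 4, 6, 8, 10, 12, 14, 16, 18, 20, 22, 24, 26, 28, 30, 32, 34, 36, 38, 40, 42, 44, 46}

ker(φ) = {0, 2, 4, 6, 8, 10, 12, 14, 16, 18, 20, 22, 24, 26, 28, 30, 32, 34, 36, 38, 40, 42, 44, 46}


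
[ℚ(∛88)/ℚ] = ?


∛88 has minimal polynomial x³ - 88 (irreducible over ℚ since 88 is not a perfect cube)

[ℚ(∛88)/ℚ] = 3


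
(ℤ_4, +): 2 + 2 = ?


Operation: addition mod 4
2 + 2 = (a + b) mod 4 with a = 2, b = 2

2 + 2 = 0


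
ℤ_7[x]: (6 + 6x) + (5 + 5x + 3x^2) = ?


Add coefficients mod 7:
x^0: 6 + 5 = 4 (mod 7)
x^1: 6 + 5 = 4 (mod 7)
x^2: 0 + 3 = 3 (mod 7)
Result: 4 + 4x + 3x^2

f + g = 4 + 4x + 3x^2


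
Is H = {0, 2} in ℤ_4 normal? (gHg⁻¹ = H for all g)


H = {0, 2} in ℤ_4
ℤ_4 is abelian; every subgroup of an abelian group is normal

Yes, normal subgroup


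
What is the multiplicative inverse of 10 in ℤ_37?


Use the extended Euclidean algorithm to write 1 = 10·s + 37·t; then s mod 37 is the inverse.
Euclidean algorithm:
  10 = 0·37 + 10
  37 = 3·10 + 7
  10 = 1·7 + 3
  7 = 2·3 + 1
  3 = 3·1 + 0
gcd(10,37) = 1
Back-substitution gives: 10·(-11) + 37·(3) = 1
So 10⁻¹ ≡ -11 ≡ 26 (mod 37)
Check: 10 × 26 = 260 ≡ 1 (mod 37) ✓

10⁻¹ ≡ 26 (mod 37)


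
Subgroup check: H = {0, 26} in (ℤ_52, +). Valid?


Subgroup test for H = {0, 26} in (ℤ_52, +):
(1) 0 ∈ H? Yes
(2) Closure: for all a,b ∈ H, (a+b) mod 52 ∈ H? Yes
(3) Inverses: for all a ∈ H, -a mod 52 ∈ H? Yes

Yes, H is a subgroup of ℤ_52


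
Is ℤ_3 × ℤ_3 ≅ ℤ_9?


Comparing ℤ_3 × ℤ_3 and ℤ_9:
gcd(3,3) = 3 ≠ 1. Max element order in ℤ_3×ℤ_3 is lcm(3,3) = 3 < 9, so it has no element of order 9

No, ℤ_3 × ℤ_3 ≇ ℤ_9


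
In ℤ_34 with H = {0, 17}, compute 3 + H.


3 + H = {3 + h (mod 34) : h ∈ H}
3+0=3, 3+17=20

3 + H = {3, 20}


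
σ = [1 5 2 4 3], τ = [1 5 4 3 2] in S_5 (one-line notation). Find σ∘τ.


σ∘τ: apply τ first, then σ
1 →τ 1 →σ 1
2 →τ 5 →σ 3
3 →τ 4 →σ 4
4 →τ 3 →σ 2
5 →τ 2 →σ 5

σ∘τ = [1 3 4 2 5]


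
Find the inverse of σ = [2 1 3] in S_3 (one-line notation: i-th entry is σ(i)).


To find σ⁻¹, swap domain and range:
σ(1) = 2 → σ⁻¹(2) = 1
σ(2) = 1 → σ⁻¹(1) = 2
σ(3) = 3 → σ⁻¹(3) = 3

σ⁻¹ = [2 1 3]


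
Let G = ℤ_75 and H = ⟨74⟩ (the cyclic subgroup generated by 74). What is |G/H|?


|⟨74⟩| = n / gcd(74, 75) = 75 / 1 = 75
H is normal (ℤ_75 is abelian).
|G/H| = |G| / |H| = 75 / 75 = 1

|G/H| = 1


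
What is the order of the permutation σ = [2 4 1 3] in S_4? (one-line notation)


Cycle decomposition: (1 2 4 3)
Cycle lengths: 4
Order = lcm(4) = 4

ord(σ) = 4


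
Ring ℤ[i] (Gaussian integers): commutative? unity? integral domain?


ℤ[i] is a commutative integral domain with unity 1 (in fact a Euclidean domain)
Commutative: Yes
Integral domain: Yes
Has unity: Yes

ℤ[i] (Gaussian integers): Commutative=Yes, Unity=Yes


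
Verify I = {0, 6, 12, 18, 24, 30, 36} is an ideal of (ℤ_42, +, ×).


Check ideal conditions for I = {0, 6, 12, 18, 24, 30, 36} in ℤ_42:
(1) I is an additive subgroup? Yes
(2) For r ∈ ℤ_42 and a ∈ I: r·a ∈ I? Yes

Yes, I is an ideal of ℤ_42


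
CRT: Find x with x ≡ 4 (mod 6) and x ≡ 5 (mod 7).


m₁ = 6, m₂ = 7, gcd = 1, so CRT applies. M = m₁·m₂ = 42
Let M₁ = M/m₁ = 7, M₂ = M/m₂ = 6
Find y₁ ≡ M₁⁻¹ (mod m₁): 7⁻¹ ≡ 1 (mod 6)
Find y₂ ≡ M₂⁻¹ (mod m₂): 6⁻¹ ≡ 6 (mod 7)
x = a₁·M₁·y₁ + a₂·M₂·y₂ = 4·7·1 + 5·6·6 = 208
Reduce mod 42: x ≡ 40
Check: 40 mod 6 = 4 ✓, 40 mod 7 = 5 ✓

x ≡ 40 (mod 42)


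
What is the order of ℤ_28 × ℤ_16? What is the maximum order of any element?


|ℤ_28 × ℤ_16| = 28 × 16 = 448
Max element order = lcm(28,16) = 112
Cyclic? No (gcd=4)

|ℤ_28×ℤ_16| = 448, max element order = 112


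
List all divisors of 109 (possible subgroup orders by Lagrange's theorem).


Lagrange's theorem: |H| divides |G|
|G| = 109
Divisors of 109: 1, 109

Possible subgroup orders: {1, 109}


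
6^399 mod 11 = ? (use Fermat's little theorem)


Fermat's little theorem: if p is prime and gcd(a,p)=1, then a^(p-1) ≡ 1 (mod p)
p = 11 is prime, gcd(6,11) = 1
Reduce exponent: 399 mod 10 = 9
So 6^399 ≡ 6^9 (mod 11)
6^9 mod 11 = 2

6^399 ≡ 2 (mod 11)


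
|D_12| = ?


|D_n| = 2n (n rotations and n reflections)
|D_12| = 2×12 = 24

|D_12| = 24


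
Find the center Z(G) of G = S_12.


Z(G) = {g ∈ G | gx = xg for all x ∈ G}
S_n is non-abelian for n ≥ 3; Z(S_12) is trivial

Z(S_12) = {e}


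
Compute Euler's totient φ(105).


Factor n: 105 = 3 × 5 × 7
φ(n) = n · ∏(1 - 1/p) over distinct primes p | n
φ(105) = 105 · (1 - 1/3) · (1 - 1/5) · (1 - 1/7) = 48

φ(105) = 48


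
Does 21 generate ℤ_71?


g generates ℤ_n iff gcd(g, n) = 1
gcd(21, 71) = 1
Since gcd = 1, 21 is a generator.

Yes, 21 generates ℤ_71


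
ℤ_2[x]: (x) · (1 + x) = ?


Expand and collect like terms; reduce coefficients mod 2:
x^0: 0·1 = 0 ≡ 0 (mod 2)
x^1: 0·1 + 1·1 = 1 ≡ 1 (mod 2)
x^2: 1·1 = 1 ≡ 1 (mod 2)
Result: x + x^2

f · g = x + x^2


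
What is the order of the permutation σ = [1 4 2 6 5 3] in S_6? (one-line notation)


Cycle decomposition: (2 4 6 3)
Cycle lengths: 4
Order = lcm(4) = 4

ord(σ) = 4


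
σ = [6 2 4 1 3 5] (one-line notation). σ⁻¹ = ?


To find σ⁻¹, swap domain and range:
σ(1) = 6 → σ⁻¹(6) = 1
σ(2) = 2 → σ⁻¹(2) = 2
σ(3) = 4 → σ⁻¹(4) = 3
σ(4) = 1 → σ⁻¹(1) = 4
σ(5) = 3 → σ⁻¹(3) = 5
σ(6) = 5 → σ⁻¹(5) = 6

σ⁻¹ = [4 2 5 3 6 1]


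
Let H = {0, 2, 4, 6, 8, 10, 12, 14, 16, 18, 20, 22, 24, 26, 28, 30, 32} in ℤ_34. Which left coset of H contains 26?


26 + H = {26 + h (mod 34) : h ∈ H}
26+0=26, 26+2=28, 26+4=30, 26+6=32, 26+8=0, 26+10=2, 26+12=4, 26+14=6, 26+16=8, 26+18=10, 26+20=12, 26+22=14, 26+24=16, 26+26=18, 26+28=20, 26+30=22, 26+32=24
26 + H = {0, 2, 4, 6, 8, 10, 12, 14, 16, 18, 20, 22, 24, 26, 28, 30, 32} = 0 + H

26 + H = {0, 2, 4, 6, 8, 10, 12, 14, 16, 18, 20, 22, 24, 26, 28, 30, 32}


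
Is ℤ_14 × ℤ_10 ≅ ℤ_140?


Comparing ℤ_14 × ℤ_10 and ℤ_140:
gcd(14,10) = 2 ≠ 1. Max element order in ℤ_14×ℤ_10 is lcm(14,10) = 70 < 140, so it has no element of order 140

No, ℤ_14 × ℤ_10 ≇ ℤ_140


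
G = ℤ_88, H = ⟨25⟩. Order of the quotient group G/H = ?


|⟨25⟩| = n / gcd(25, 88) = 88 / 1 = 88
H is normal (ℤ_88 is abelian).
|G/H| = |G| / |H| = 88 / 88 = 1

|G/H| = 1


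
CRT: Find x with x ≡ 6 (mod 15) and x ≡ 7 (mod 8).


m₁ = 15, m₂ = 8, gcd = 1, so CRT applies. M = m₁·m₂ = 120
Let M₁ = M/m₁ = 8, M₂ = M/m₂ = 15
Find y₁ ≡ M₁⁻¹ (mod m₁): 8⁻¹ ≡ 2 (mod 15)
Find y₂ ≡ M₂⁻¹ (mod m₂): 15⁻¹ ≡ 7 (mod 8)
x = a₁·M₁·y₁ + a₂·M₂·y₂ = 6·8·2 + 7·15·7 = 831
Reduce mod 120: x ≡ 111
Check: 111 mod 15 = 6 ✓, 111 mod 8 = 7 ✓

x ≡ 111 (mod 120)


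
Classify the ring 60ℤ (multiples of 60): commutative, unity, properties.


60ℤ is a commutative ring under +,× but has no multiplicative identity (1 ∉ 60ℤ); it has no zero divisors, but without unity it is not an integral domain
Commutative: Yes
Integral domain: No
Has unity: No

60ℤ (multiples of 60): Commutative=Yes, Unity=No


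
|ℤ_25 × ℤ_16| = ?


|A × B| = |A| · |B|
|ℤ_25 × ℤ_16| = 25 × 16 = 400

|ℤ_25 × ℤ_16| = 400


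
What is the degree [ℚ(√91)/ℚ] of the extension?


√91 has minimal polynomial x² - 91 (irreducible over ℚ since 91 is squarefree)

[ℚ(√91)/ℚ] = 2


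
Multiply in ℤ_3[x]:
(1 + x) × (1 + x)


Expand and collect like terms; reduce coefficients mod 3:
x^0: 1·1 = 1 ≡ 1 (mod 3)
x^1: 1·1 + 1·1 = 2 ≡ 2 (mod 3)
x^2: 1·1 = 1 ≡ 1 (mod 3)
Result: 1 + 2x + x^2

f · g = 1 + 2x + x^2


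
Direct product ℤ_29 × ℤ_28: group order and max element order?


|ℤ_29 × ℤ_28| = 29 × 28 = 812
Max element order = lcm(29,28) = 812
Cyclic? Yes (gcd=1)

|ℤ_29×ℤ_28| = 812, max element order = 812


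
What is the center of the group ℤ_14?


Z(G) = {g ∈ G | gx = xg for all x ∈ G}
ℤ_14 is abelian, so Z(G) = G

Z(ℤ_14) = ℤ_14


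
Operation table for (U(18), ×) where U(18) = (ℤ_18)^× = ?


Elements: {1, 5, 7, 11, 13, 17}
Operation: multiplication mod 18
Entry (a, b) = (a × b) mod 18

Cayley table:
   |  1 |  5 |  7 | 11 | 13 | 17
 1 |  1 |  5 |  7 | 11 | 13 | 17
 5 |  5 |  7 | 17 |  1 | 11 | 13
 7 |  7 | 17 | 13 |  5 |  1 | 11
11 | 11 |  1 |  5 | 13 | 17 |  7
13 | 13 | 11 |  1 | 17 |  7 |  5
17 | 17 | 13 | 11 |  7 |  5 |  1


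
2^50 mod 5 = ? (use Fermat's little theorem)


Fermat's little theorem: if p is prime and gcd(a,p)=1, then a^(p-1) ≡ 1 (mod p)
p = 5 is prime, gcd(2,5) = 1
Reduce exponent: 50 mod 4 = 2
So 2^50 ≡ 2^2 (mod 5)
2^2 mod 5 = 4

2^50 ≡ 4 (mod 5)


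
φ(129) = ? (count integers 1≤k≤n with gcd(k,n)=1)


Factor n: 129 = 3 × 43
φ(n) = n · ∏(1 - 1/p) over distinct primes p | n
φ(129) = 129 · (1 - 1/3) · (1 - 1/43) = 84

φ(129) = 84


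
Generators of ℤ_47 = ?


g generates ℤ_n iff gcd(g,n) = 1
Prime factors of 47: 47
Generators are g ∈ {1,...,46} not divisible by any of these primes.
Generators: {1, 2, 3, 4, 5, 6, 7, 8, 9, 10, 11, 12, 13, 14, 15, 16, 17, 18, 19, 20, 21, 22, 23, 24, 25, 26, 27, 28, 29, 30, 31, 32, 33, 34, 35, 36, 37, 38, 39, 40, 41, 42, 43, 44, 45, 46}
Number of generators = φ(47) = 46

Generators of ℤ_47 = {1, 2, 3, 4, 5, 6, 7, 8, 9, 10, 11, 12, 13, 14, 15, 16, 17, 18, 19, 20, 21, 22, 23, 24, 25, 26, 27, 28, 29, 30, 31, 32, 33, 34, 35, 36, 37, 38, 39, 40, 41, 42, 43, 44, 45, 46}


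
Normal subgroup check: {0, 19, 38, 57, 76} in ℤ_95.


H = {0, 19, 38, 57, 76} in ℤ_95
ℤ_95 is abelian; every subgroup of an abelian group is normal

Yes, normal subgroup


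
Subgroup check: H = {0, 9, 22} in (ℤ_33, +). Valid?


Subgroup test for H = {0, 9, 22} in (ℤ_33, +):
(1) 0 ∈ H? Yes
(2) Closure: for all a,b ∈ H, (a+b) mod 33 ∈ H? No  [counterexample: 9 + 9 = 18 ∉ H]
(3) Inverses: for all a ∈ H, -a mod 33 ∈ H? No

No, H is not a subgroup of ℤ_33


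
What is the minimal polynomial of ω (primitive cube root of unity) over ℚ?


ω satisfies x² + x + 1 = 0 (the cyclotomic polynomial Φ₃)

Minimal polynomial: x² + x + 1


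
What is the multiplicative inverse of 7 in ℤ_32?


Use the extended Euclidean algorithm to write 1 = 7·s + 32·t; then s mod 32 is the inverse.
Euclidean algorithm:
  7 = 0·32 + 7
  32 = 4·7 + 4
  7 = 1·4 + 3
  4 = 1·3 + 1
  3 = 3·1 + 0
gcd(7,32) = 1
Back-substitution gives: 7·(-9) + 32·(2) = 1
So 7⁻¹ ≡ -9 ≡ 23 (mod 32)
Check: 7 × 23 = 161 ≡ 1 (mod 32) ✓

7⁻¹ ≡ 23 (mod 32)
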